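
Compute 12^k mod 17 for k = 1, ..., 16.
g^1, g^2, ..., g^{16} mod 17: {12, 8, 11, 13, 3, 2, 7, 16, 5, 9, 6, 4, 14, 15, 10, 1}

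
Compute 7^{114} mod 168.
49

Using successive squaring:
Binary expansion of 114: 1110010
Powers of 7 mod 168 (each is the square of the previous):
  7^1 ≡ 7 (mod 168)
  7^2 ≡ 7² = 49 ≡ 49 (mod 168)
  7^4 ≡ 49² = 2401 ≡ 49 (mod 168)
  7^8 ≡ 49² = 2401 ≡ 49 (mod 168)
  7^16 ≡ 49² = 2401 ≡ 49 (mod 168)
  7^32 ≡ 49² = 2401 ≡ 49 (mod 168)
  7^64 ≡ 49² = 2401 ≡ 49 (mod 168)
114 = 64 + 32 + 16 + 2, so 7^114 = 7^64 × 7^32 × 7^16 × 7^2 ≡ 49 × 49 × 49 × 49 (mod 168)
Multiplying step by step:
  49 × 49 = 2401 ≡ 49 (mod 168)
  49 × 49 = 2401 ≡ 49 (mod 168)
  49 × 49 = 2401 ≡ 49 (mod 168)
Result: 7^114 ≡ 49 (mod 168)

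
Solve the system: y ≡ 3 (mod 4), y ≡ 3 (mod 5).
M = 4 × 5 = 20. M₁ = 5, y₁ ≡ 1 (mod 4). M₂ = 4, y₂ ≡ 4 (mod 5). y = 3×5×1 + 3×4×4 ≡ 3 (mod 20)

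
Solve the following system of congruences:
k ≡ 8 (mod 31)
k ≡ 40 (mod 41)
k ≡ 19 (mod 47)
28125

Using the Chinese Remainder Theorem:
M = product of moduli = 59737
For equation 1: M_1 = 1927, 1927 ≡ 5 (mod 31), inverse of 1927 mod 31 is 25 (check: 5 × 25 = 125 ≡ 1 (mod 31))
For equation 2: M_2 = 1457, 1457 ≡ 22 (mod 41), inverse of 1457 mod 41 is 28 (check: 22 × 28 = 616 ≡ 1 (mod 41))
For equation 3: M_3 = 1271, 1271 ≡ 2 (mod 47), inverse of 1271 mod 47 is 24 (check: 2 × 24 = 48 ≡ 1 (mod 47))
Combine: k ≡ Σ r_i×M_i×(M_i⁻¹ mod m_i) = 8×1927×25 + 40×1457×28 + 19×1271×24 = 385400 + 1631840 + 579576 = 2596816
2596816 mod 59737 = 28125
k ≡ 28125 (mod 59737)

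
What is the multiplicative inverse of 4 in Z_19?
5

Using Extended Euclidean Algorithm:
gcd(4, 19) = 1
Bezout coefficients: 4 × 5 + 19 × -1 = 1
So 4 × 5 ≡ 1 (mod 19)
The inverse is 5 mod 19 = 5
Verification: 4 × 5 = 20 = 1 × 19 + 1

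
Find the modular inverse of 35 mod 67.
35^(-1) ≡ 23 (mod 67). Verification: 35 × 23 = 805 ≡ 1 (mod 67)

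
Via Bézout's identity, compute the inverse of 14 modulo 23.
Extended GCD: 14(5) + 23(-3) = 1. So 14^(-1) ≡ 5 ≡ 5 (mod 23). Verify: 14 × 5 = 70 ≡ 1 (mod 23)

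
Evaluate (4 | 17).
(4/17) = 4^{8} mod 17 = 1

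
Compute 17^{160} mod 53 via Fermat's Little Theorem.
46

By Fermat's Little Theorem, a^(p-1) ≡ 1 (mod p) for prime p and gcd(a, p) = 1
Here p = 53, so 17^52 ≡ 1 (mod 53)
We can reduce the exponent: 160 mod 52 = 4
So 17^160 ≡ 17^4 (mod 53)
Computing: 17^4 mod 53 = 46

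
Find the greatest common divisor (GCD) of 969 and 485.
1

Using the Euclidean algorithm:
969 = 1 × 485 + 484
485 = 1 × 484 + 1
484 = 484 × 1 + 0

GCD(969, 485) = 1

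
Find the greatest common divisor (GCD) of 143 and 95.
1

Using the Euclidean algorithm:
143 = 1 × 95 + 48
95 = 1 × 48 + 47
48 = 1 × 47 + 1
47 = 47 × 1 + 0

GCD(143, 95) = 1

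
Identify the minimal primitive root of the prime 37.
p - 1 = 36 has prime divisors 2, 3. h is a primitive root mod 37 iff h^(36/q) ≢ 1 (mod 37) for each such q.
h = 2: 2^18 ≡ 36, 2^12 ≡ 26 (mod 37); none is 1, so 2 has order 36 and is a primitive root.
The smallest primitive root mod 37 is g = 2.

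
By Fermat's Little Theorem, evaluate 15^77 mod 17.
By Fermat: 15^{16} ≡ 1 (mod 17). 77 = 4×16 + 13. So 15^{77} ≡ 15^{13} ≡ 2 (mod 17)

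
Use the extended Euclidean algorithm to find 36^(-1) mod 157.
Extended GCD: 36(48) + 157(-11) = 1. So 36^(-1) ≡ 48 ≡ 48 (mod 157). Verify: 36 × 48 = 1728 ≡ 1 (mod 157)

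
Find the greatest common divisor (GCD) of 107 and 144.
1

Using the Euclidean algorithm:
107 = 0 × 144 + 107
144 = 1 × 107 + 37
107 = 2 × 37 + 33
37 = 1 × 33 + 4
33 = 8 × 4 + 1
4 = 4 × 1 + 0

GCD(107, 144) = 1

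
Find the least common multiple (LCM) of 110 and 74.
4070

First find GCD(110, 74) using the Euclidean algorithm:
110 = 1 × 74 + 36
74 = 2 × 36 + 2
36 = 18 × 2 + 0
GCD(110, 74) = 2

LCM formula: LCM(a, b) = (a × b) / GCD(a, b)
LCM(110, 74) = (110 × 74) / 2
LCM(110, 74) = 8140 / 2
LCM(110, 74) = 4070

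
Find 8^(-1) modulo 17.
15

Using Extended Euclidean Algorithm:
gcd(8, 17) = 1
Bezout coefficients: 8 × -2 + 17 × 1 = 1
So 8 × -2 ≡ 1 (mod 17)
The inverse is -2 mod 17 = 15
Verification: 8 × 15 = 120 = 7 × 17 + 1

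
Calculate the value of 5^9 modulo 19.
9 = 8 + 1 (binary 1001). Repeated squaring mod 19: 5^1 ≡ 5; 5^2 ≡ 5² = 25 ≡ 6; 5^4 ≡ 6² = 36 ≡ 17; 5^8 ≡ 17² = 289 ≡ 4. Multiply: 5^9 = 5^8 × 5^1 ≡ 4 × 5 (mod 19): 4 × 5 = 20 ≡ 1. So 5^9 ≡ 1 (mod 19).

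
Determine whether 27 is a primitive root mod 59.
p - 1 = 58 has prime divisors 2, 29. Check 27^(58/q) mod 59 for each: 27^(58/2) = 27^29 ≡ 1, 27^(58/29) = 27^2 ≡ 21 (mod 59). Since 27^29 ≡ 1 (mod 59), the order of 27 divides 29 (in fact the order is 29) ≠ 58, so it is not a primitive root.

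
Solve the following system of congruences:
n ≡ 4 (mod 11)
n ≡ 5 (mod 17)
158

Using the Chinese Remainder Theorem:
M = product of moduli = 187
For equation 1: M_1 = 17, 17 ≡ 6 (mod 11), inverse of 17 mod 11 is 2 (check: 6 × 2 = 12 ≡ 1 (mod 11))
For equation 2: M_2 = 11, 11 ≡ 11 (mod 17), inverse of 11 mod 17 is 14 (check: 11 × 14 = 154 ≡ 1 (mod 17))
Combine: n ≡ Σ r_i×M_i×(M_i⁻¹ mod m_i) = 4×17×2 + 5×11×14 = 136 + 770 = 906
906 mod 187 = 158
n ≡ 158 (mod 187)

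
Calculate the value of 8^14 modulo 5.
Using Fermat: 8^{4} ≡ 1 (mod 5). 14 ≡ 2 (mod 4). So 8^{14} ≡ 8^{2} ≡ 4 (mod 5)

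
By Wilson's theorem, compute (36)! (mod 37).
By Wilson's theorem, (36)! ≡ -1 ≡ 36 (mod 37)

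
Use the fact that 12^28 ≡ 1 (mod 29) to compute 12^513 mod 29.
By Fermat: 12^{28} ≡ 1 (mod 29). 513 ≡ 9 (mod 28). So 12^{513} ≡ 12^{9} ≡ 12 (mod 29)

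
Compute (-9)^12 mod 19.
Using repeated squaring. (-9) ≡ 10 (mod 19). 12 = 8 + 4 (binary 1100). Repeated squaring mod 19: 10^1 ≡ 10; 10^2 ≡ 10² = 100 ≡ 5; 10^4 ≡ 5² = 25 ≡ 6; 10^8 ≡ 6² = 36 ≡ 17. Multiply: (-9)^12 ≡ 10^8 × 10^4 ≡ 17 × 6 (mod 19): 17 × 6 = 102 ≡ 7. So (-9)^12 ≡ 7 (mod 19).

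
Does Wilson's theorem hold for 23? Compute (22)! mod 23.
(22)! mod 23 = 22. Since this equals -1 (mod 23), Wilson confirms 23 is prime.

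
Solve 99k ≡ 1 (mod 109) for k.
99^(-1) ≡ 98 (mod 109). Verification: 99 × 98 = 9702 ≡ 1 (mod 109)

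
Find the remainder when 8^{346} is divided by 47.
By Fermat: 8^{46} ≡ 1 (mod 47). 346 = 7×46 + 24. So 8^{346} ≡ 8^{24} ≡ 8 (mod 47)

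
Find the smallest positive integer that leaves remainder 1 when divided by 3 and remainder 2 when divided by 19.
M = 3 × 19 = 57. M₁ = 19, y₁ ≡ 1 (mod 3). M₂ = 3, y₂ ≡ 13 (mod 19). r = 1×19×1 + 2×3×13 ≡ 40 (mod 57). The smallest positive such number is 40.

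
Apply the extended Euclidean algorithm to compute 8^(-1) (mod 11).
Extended GCD: 8(-4) + 11(3) = 1. So 8^(-1) ≡ 7 ≡ 7 (mod 11). Verify: 8 × 7 = 56 ≡ 1 (mod 11)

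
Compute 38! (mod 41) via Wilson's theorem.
(40)! = (38)! × (39) × (40) ≡ -1 (mod 41). So (38)! ≡ -1 × [(40)(39)]^(-1) ≡ 20 (mod 41)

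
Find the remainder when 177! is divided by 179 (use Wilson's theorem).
(178)! = (177)! × (178) ≡ -1 (mod 179). So (177)! ≡ -1 × (178)^(-1) ≡ (-1)×(-1) = 1 (mod 179)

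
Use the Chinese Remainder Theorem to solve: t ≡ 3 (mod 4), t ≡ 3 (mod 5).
M = 4 × 5 = 20. M₁ = 5, y₁ ≡ 1 (mod 4). M₂ = 4, y₂ ≡ 4 (mod 5). t = 3×5×1 + 3×4×4 ≡ 3 (mod 20)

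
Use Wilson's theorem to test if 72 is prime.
(71)! mod 72 = 0. Since 0 ≢ -1 (mod 72), 72 is not prime.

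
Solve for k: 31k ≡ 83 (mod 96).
77

Since gcd(31, 96) = 1 divides 83, a solution exists.
Multiply both sides by the inverse of 31 mod 96:
  31^(-1) mod 96 = 31
  x ≡ 31 × 83 ≡ 2573 ≡ 77 (mod 96)
Verification: 31 × 77 = 2387 = 24 × 96 + 83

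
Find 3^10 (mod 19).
10 = 8 + 2 (binary 1010). Repeated squaring mod 19: 3^1 ≡ 3; 3^2 ≡ 3² = 9 ≡ 9; 3^4 ≡ 9² = 81 ≡ 5; 3^8 ≡ 5² = 25 ≡ 6. Multiply: 3^10 = 3^8 × 3^2 ≡ 6 × 9 (mod 19): 6 × 9 = 54 ≡ 16. So 3^10 ≡ 16 (mod 19).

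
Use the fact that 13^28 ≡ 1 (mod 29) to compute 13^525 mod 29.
By Fermat: 13^{28} ≡ 1 (mod 29). 525 ≡ 21 (mod 28). So 13^{525} ≡ 13^{21} ≡ 28 (mod 29)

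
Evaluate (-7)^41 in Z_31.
Using Fermat: (-7)^{30} ≡ 1 (mod 31). 41 ≡ 11 (mod 30). So (-7)^{41} ≡ (-7)^{11} ≡ 11 (mod 31)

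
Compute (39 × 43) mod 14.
11

(39 × 43) = 1677
1677 mod 14 = 11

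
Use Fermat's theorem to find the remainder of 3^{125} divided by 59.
36

By Fermat's Little Theorem, a^(p-1) ≡ 1 (mod p) for prime p and gcd(a, p) = 1
Here p = 59, so 3^58 ≡ 1 (mod 59)
We can reduce the exponent: 125 mod 58 = 9
So 3^125 ≡ 3^9 (mod 59)
Computing: 3^9 mod 59 = 36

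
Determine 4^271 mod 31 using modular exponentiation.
Using Fermat: 4^{30} ≡ 1 (mod 31). 271 ≡ 1 (mod 30). So 4^{271} ≡ 4^{1} ≡ 4 (mod 31)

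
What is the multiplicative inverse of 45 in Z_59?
45^(-1) ≡ 21 (mod 59). Verification: 45 × 21 = 945 ≡ 1 (mod 59)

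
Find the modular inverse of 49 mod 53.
49^(-1) ≡ 13 (mod 53). Verification: 49 × 13 = 637 ≡ 1 (mod 53)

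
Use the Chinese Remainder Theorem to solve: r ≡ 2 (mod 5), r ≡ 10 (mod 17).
M = 5 × 17 = 85. M₁ = 17, y₁ ≡ 3 (mod 5). M₂ = 5, y₂ ≡ 7 (mod 17). r = 2×17×3 + 10×5×7 ≡ 27 (mod 85)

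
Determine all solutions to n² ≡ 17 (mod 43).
The square roots of 17 mod 43 are 24 and 19. Verify: 24² = 576 ≡ 17 (mod 43)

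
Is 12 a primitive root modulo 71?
No

To verify, check if 12^(70/q) ≢ 1 (mod 71) for each prime divisor q of 70
Divisors of 70 = 70: [1, 2, 5, 7, 10, 14, 35, 70]
  12^(70/2) = 12^35 ≡ 1 (mod 71)
  12^(70/5) = 12^14 ≡ 57 (mod 71)
  12^(70/7) = 12^10 ≡ 32 (mod 71)
Conclusion: 12 is not a primitive root modulo 71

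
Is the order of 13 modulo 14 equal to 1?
No, the actual order is 2, not 1.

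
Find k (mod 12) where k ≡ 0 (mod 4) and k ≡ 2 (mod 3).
M = 4 × 3 = 12. M₁ = 3, y₁ ≡ 3 (mod 4). M₂ = 4, y₂ ≡ 1 (mod 3). k = 0×3×3 + 2×4×1 ≡ 8 (mod 12)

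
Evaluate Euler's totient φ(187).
160

Prime factorization: 187 = 11 × 17
Using the formula φ(n) = n × Π(1 - 1/p) for each prime factor p:
φ(187) = 187 × (1 - 1/11) × (1 - 1/17)
φ(187) = 160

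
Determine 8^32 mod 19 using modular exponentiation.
Using Fermat: 8^{18} ≡ 1 (mod 19). 32 ≡ 14 (mod 18). So 8^{32} ≡ 8^{14} ≡ 7 (mod 19)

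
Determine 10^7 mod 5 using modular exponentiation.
10 ≡ 0 (mod 5). 7 = 4 + 2 + 1 (binary 111). Repeated squaring mod 5: 0^1 ≡ 0; 0^2 ≡ 0² = 0 ≡ 0; 0^4 ≡ 0² = 0 ≡ 0. Multiply: 10^7 ≡ 0^4 × 0^2 × 0^1 ≡ 0 × 0 × 0 (mod 5): 0 × 0 = 0 ≡ 0; 0 × 0 = 0 ≡ 0. So 10^7 ≡ 0 (mod 5).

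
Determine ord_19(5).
Powers of 5 mod 19: 5^1≡5, 5^2≡6, 5^3≡11, 5^4≡17, 5^5≡9, 5^6≡7, 5^7≡16, 5^8≡4, 5^9≡1. Order = 9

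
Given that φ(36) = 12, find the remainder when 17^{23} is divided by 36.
By Euler: 17^{12} ≡ 1 (mod 36) since gcd(17, 36) = 1. 23 = 1×12 + 11. So 17^{23} ≡ 17^{11} ≡ 17 (mod 36)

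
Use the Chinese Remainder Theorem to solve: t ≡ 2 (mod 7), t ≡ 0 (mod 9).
M = 7 × 9 = 63. M₁ = 9, y₁ ≡ 4 (mod 7). M₂ = 7, y₂ ≡ 4 (mod 9). t = 2×9×4 + 0×7×4 ≡ 9 (mod 63)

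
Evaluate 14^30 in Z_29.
Using Fermat: 14^{28} ≡ 1 (mod 29). 30 ≡ 2 (mod 28). So 14^{30} ≡ 14^{2} ≡ 22 (mod 29)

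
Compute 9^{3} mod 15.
9

Using successive squaring:
Binary expansion of 3: 11
Powers of 9 mod 15 (each is the square of the previous):
  9^1 ≡ 9 (mod 15)
  9^2 ≡ 9² = 81 ≡ 6 (mod 15)
3 = 2 + 1, so 9^3 = 9^2 × 9^1 ≡ 6 × 9 (mod 15)
Multiplying step by step:
  6 × 9 = 54 ≡ 9 (mod 15)
Result: 9^3 ≡ 9 (mod 15)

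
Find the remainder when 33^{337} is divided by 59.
By Fermat: 33^{58} ≡ 1 (mod 59). 337 = 5×58 + 47. So 33^{337} ≡ 33^{47} ≡ 13 (mod 59)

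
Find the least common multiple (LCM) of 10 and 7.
70

First find GCD(10, 7) using the Euclidean algorithm:
10 = 1 × 7 + 3
7 = 2 × 3 + 1
3 = 3 × 1 + 0
GCD(10, 7) = 1

LCM formula: LCM(a, b) = (a × b) / GCD(a, b)
LCM(10, 7) = (10 × 7) / 1
LCM(10, 7) = 70 / 1
LCM(10, 7) = 70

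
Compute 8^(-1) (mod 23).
8^(-1) ≡ 3 (mod 23). Verification: 8 × 3 = 24 ≡ 1 (mod 23)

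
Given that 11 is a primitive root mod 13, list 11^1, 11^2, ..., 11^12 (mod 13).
g^1, g^2, ..., g^{12} mod 13: {11, 4, 5, 3, 7, 12, 2, 9, 8, 10, 6, 1}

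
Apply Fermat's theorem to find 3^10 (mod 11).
By Fermat's Little Theorem, 3^{10} ≡ 1 (mod 11) since 11 is prime and gcd(3, 11) = 1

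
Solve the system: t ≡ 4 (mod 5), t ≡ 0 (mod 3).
M = 5 × 3 = 15. M₁ = 3, y₁ ≡ 2 (mod 5). M₂ = 5, y₂ ≡ 2 (mod 3). t = 4×3×2 + 0×5×2 ≡ 9 (mod 15)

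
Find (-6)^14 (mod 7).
Using Fermat: (-6)^{6} ≡ 1 (mod 7). 14 ≡ 2 (mod 6). So (-6)^{14} ≡ (-6)^{2} ≡ 1 (mod 7)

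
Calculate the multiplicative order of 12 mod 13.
Powers of 12 mod 13: 12^1≡12, 12^2≡1. Order = 2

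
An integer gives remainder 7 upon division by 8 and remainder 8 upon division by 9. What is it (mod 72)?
M = 8 × 9 = 72. M₁ = 9, y₁ ≡ 1 (mod 8). M₂ = 8, y₂ ≡ 8 (mod 9). z = 7×9×1 + 8×8×8 ≡ 71 (mod 72). The smallest positive such number is 71.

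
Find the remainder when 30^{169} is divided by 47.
By Fermat: 30^{46} ≡ 1 (mod 47). 169 = 3×46 + 31. So 30^{169} ≡ 30^{31} ≡ 43 (mod 47)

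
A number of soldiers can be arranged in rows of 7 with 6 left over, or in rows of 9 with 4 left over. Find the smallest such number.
M = 7 × 9 = 63. M₁ = 9, y₁ ≡ 4 (mod 7). M₂ = 7, y₂ ≡ 4 (mod 9). n = 6×9×4 + 4×7×4 ≡ 13 (mod 63). The smallest positive such number is 13.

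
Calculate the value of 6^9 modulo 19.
9 = 8 + 1 (binary 1001). Repeated squaring mod 19: 6^1 ≡ 6; 6^2 ≡ 6² = 36 ≡ 17; 6^4 ≡ 17² = 289 ≡ 4; 6^8 ≡ 4² = 16 ≡ 16. Multiply: 6^9 = 6^8 × 6^1 ≡ 16 × 6 (mod 19): 16 × 6 = 96 ≡ 1. So 6^9 ≡ 1 (mod 19).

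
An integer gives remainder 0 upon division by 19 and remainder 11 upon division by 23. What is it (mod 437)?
M = 19 × 23 = 437. M₁ = 23, y₁ ≡ 5 (mod 19). M₂ = 19, y₂ ≡ 17 (mod 23). t = 0×23×5 + 11×19×17 ≡ 57 (mod 437). The smallest positive such number is 57.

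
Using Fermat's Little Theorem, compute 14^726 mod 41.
By Fermat: 14^{40} ≡ 1 (mod 41). 726 ≡ 6 (mod 40). So 14^{726} ≡ 14^{6} ≡ 9 (mod 41)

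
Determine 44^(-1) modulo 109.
44^(-1) ≡ 57 (mod 109). Verification: 44 × 57 = 2508 ≡ 1 (mod 109)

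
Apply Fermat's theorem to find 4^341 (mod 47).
By Fermat: 4^{46} ≡ 1 (mod 47). 341 ≡ 19 (mod 46). So 4^{341} ≡ 4^{19} ≡ 9 (mod 47)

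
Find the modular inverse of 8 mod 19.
8^(-1) ≡ 12 (mod 19). Verification: 8 × 12 = 96 ≡ 1 (mod 19)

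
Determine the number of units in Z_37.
36

Prime factorization: 37 = 37
Using the formula φ(n) = n × Π(1 - 1/p) for each prime factor p:
φ(37) = 37 × (1 - 1/37)
φ(37) = 36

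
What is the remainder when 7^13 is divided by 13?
Using Fermat: 7^{12} ≡ 1 (mod 13). 13 ≡ 1 (mod 12). So 7^{13} ≡ 7^{1} ≡ 7 (mod 13)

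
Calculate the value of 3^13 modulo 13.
Using Fermat: 3^{12} ≡ 1 (mod 13). 13 ≡ 1 (mod 12). So 3^{13} ≡ 3^{1} ≡ 3 (mod 13)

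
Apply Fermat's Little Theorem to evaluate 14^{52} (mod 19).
16

By Fermat's Little Theorem, a^(p-1) ≡ 1 (mod p) for prime p and gcd(a, p) = 1
Here p = 19, so 14^18 ≡ 1 (mod 19)
We can reduce the exponent: 52 mod 18 = 16
So 14^52 ≡ 14^16 (mod 19)
Computing: 14^16 mod 19 = 16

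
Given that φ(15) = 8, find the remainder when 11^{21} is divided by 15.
By Euler: 11^{8} ≡ 1 (mod 15) since gcd(11, 15) = 1. 21 = 2×8 + 5. So 11^{21} ≡ 11^{5} ≡ 11 (mod 15)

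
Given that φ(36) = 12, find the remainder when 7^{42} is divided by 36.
By Euler: 7^{12} ≡ 1 (mod 36) since gcd(7, 36) = 1. 42 = 3×12 + 6. So 7^{42} ≡ 7^{6} ≡ 1 (mod 36)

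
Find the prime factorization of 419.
419

Divide by primes starting from smallest:
419 ÷ 419 = 1

419 = 419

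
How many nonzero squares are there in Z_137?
For prime 137, there are (p-1)/2 = (137-1)/2 = 68 quadratic residues (excluding 0).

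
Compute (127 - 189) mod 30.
28

(127 - 189) = -62
-62 mod 30 = 28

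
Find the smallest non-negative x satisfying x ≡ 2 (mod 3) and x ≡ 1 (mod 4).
M = 3 × 4 = 12. M₁ = 4, y₁ ≡ 1 (mod 3). M₂ = 3, y₂ ≡ 3 (mod 4). x = 2×4×1 + 1×3×3 ≡ 5 (mod 12)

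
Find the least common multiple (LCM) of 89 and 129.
11481

First find GCD(89, 129) using the Euclidean algorithm:
89 = 0 × 129 + 89
129 = 1 × 89 + 40
89 = 2 × 40 + 9
40 = 4 × 9 + 4
9 = 2 × 4 + 1
4 = 4 × 1 + 0
GCD(89, 129) = 1

LCM formula: LCM(a, b) = (a × b) / GCD(a, b)
LCM(89, 129) = (89 × 129) / 1
LCM(89, 129) = 11481 / 1
LCM(89, 129) = 11481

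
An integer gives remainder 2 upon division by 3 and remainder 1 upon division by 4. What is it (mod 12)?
M = 3 × 4 = 12. M₁ = 4, y₁ ≡ 1 (mod 3). M₂ = 3, y₂ ≡ 3 (mod 4). m = 2×4×1 + 1×3×3 ≡ 5 (mod 12). The smallest positive such number is 5.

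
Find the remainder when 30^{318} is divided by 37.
By Fermat: 30^{36} ≡ 1 (mod 37). 318 = 8×36 + 30. So 30^{318} ≡ 30^{30} ≡ 10 (mod 37)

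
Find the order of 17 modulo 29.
Powers of 17 mod 29: 17^1≡17, 17^2≡28, 17^3≡12, 17^4≡1. Order = 4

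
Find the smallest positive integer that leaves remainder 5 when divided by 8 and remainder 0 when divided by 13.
M = 8 × 13 = 104. M₁ = 13, y₁ ≡ 5 (mod 8). M₂ = 8, y₂ ≡ 5 (mod 13). m = 5×13×5 + 0×8×5 ≡ 13 (mod 104). The smallest positive such number is 13.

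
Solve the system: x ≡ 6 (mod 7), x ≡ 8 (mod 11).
M = 7 × 11 = 77. M₁ = 11, y₁ ≡ 2 (mod 7). M₂ = 7, y₂ ≡ 8 (mod 11). x = 6×11×2 + 8×7×8 ≡ 41 (mod 77)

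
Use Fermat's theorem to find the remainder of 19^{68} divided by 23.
16

By Fermat's Little Theorem, a^(p-1) ≡ 1 (mod p) for prime p and gcd(a, p) = 1
Here p = 23, so 19^22 ≡ 1 (mod 23)
We can reduce the exponent: 68 mod 22 = 2
So 19^68 ≡ 19^2 (mod 23)
Computing: 19^2 mod 23 = 16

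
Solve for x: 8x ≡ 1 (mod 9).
8

Since gcd(8, 9) = 1 divides 1, a solution exists.
Multiply both sides by the inverse of 8 mod 9:
  8^(-1) mod 9 = 8
  x ≡ 8 × 1 ≡ 8 ≡ 8 (mod 9)
Verification: 8 × 8 = 64 = 7 × 9 + 1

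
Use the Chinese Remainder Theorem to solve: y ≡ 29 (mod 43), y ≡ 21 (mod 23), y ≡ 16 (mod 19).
11682

Using the Chinese Remainder Theorem:
M = product of moduli = 18791
For equation 1: M_1 = 437, 437 ≡ 7 (mod 43), inverse of 437 mod 43 is 37 (check: 7 × 37 = 259 ≡ 1 (mod 43))
For equation 2: M_2 = 817, 817 ≡ 12 (mod 23), inverse of 817 mod 23 is 2 (check: 12 × 2 = 24 ≡ 1 (mod 23))
For equation 3: M_3 = 989, 989 ≡ 1 (mod 19), inverse of 989 mod 19 is 1 (check: 1 × 1 = 1 ≡ 1 (mod 19))
Combine: y ≡ Σ r_i×M_i×(M_i⁻¹ mod m_i) = 29×437×37 + 21×817×2 + 16×989×1 = 468901 + 34314 + 15824 = 519039
519039 mod 18791 = 11682
y ≡ 11682 (mod 18791)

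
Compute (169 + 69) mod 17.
0

(169 + 69) = 238
238 mod 17 = 0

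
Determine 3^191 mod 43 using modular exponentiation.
Using Fermat: 3^{42} ≡ 1 (mod 43). 191 ≡ 23 (mod 42). So 3^{191} ≡ 3^{23} ≡ 34 (mod 43)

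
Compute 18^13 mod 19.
Using repeated squaring. 13 = 8 + 4 + 1 (binary 1101). Repeated squaring mod 19: 18^1 ≡ 18; 18^2 ≡ 18² = 324 ≡ 1; 18^4 ≡ 1² = 1 ≡ 1; 18^8 ≡ 1² = 1 ≡ 1. Multiply: 18^13 = 18^8 × 18^4 × 18^1 ≡ 1 × 1 × 18 (mod 19): 1 × 1 = 1 ≡ 1; 1 × 18 = 18 ≡ 18. So 18^13 ≡ 18 (mod 19).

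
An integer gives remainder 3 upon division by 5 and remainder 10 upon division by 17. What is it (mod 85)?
M = 5 × 17 = 85. M₁ = 17, y₁ ≡ 3 (mod 5). M₂ = 5, y₂ ≡ 7 (mod 17). t = 3×17×3 + 10×5×7 ≡ 78 (mod 85). The smallest positive such number is 78.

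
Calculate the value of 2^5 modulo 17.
5 = 4 + 1 (binary 101). Repeated squaring mod 17: 2^1 ≡ 2; 2^2 ≡ 2² = 4 ≡ 4; 2^4 ≡ 4² = 16 ≡ 16. Multiply: 2^5 = 2^4 × 2^1 ≡ 16 × 2 (mod 17): 16 × 2 = 32 ≡ 15. So 2^5 ≡ 15 (mod 17).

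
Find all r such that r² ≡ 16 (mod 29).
The square roots of 16 mod 29 are 25 and 4. Verify: 25² = 625 ≡ 16 (mod 29)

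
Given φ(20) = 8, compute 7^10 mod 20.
By Euler: 7^{8} ≡ 1 (mod 20) since gcd(7, 20) = 1. 10 = 1×8 + 2. So 7^{10} ≡ 7^{2} ≡ 9 (mod 20)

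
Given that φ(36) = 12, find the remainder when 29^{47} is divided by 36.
By Euler: 29^{12} ≡ 1 (mod 36) since gcd(29, 36) = 1. 47 = 3×12 + 11. So 29^{47} ≡ 29^{11} ≡ 5 (mod 36)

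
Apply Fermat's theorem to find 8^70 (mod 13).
By Fermat: 8^{12} ≡ 1 (mod 13). 70 = 5×12 + 10. So 8^{70} ≡ 8^{10} ≡ 12 (mod 13)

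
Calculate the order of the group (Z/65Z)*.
48

Prime factorization: 65 = 5 × 13
Using the formula φ(n) = n × Π(1 - 1/p) for each prime factor p:
φ(65) = 65 × (1 - 1/5) × (1 - 1/13)
φ(65) = 48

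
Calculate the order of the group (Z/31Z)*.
30

Prime factorization: 31 = 31
Using the formula φ(n) = n × Π(1 - 1/p) for each prime factor p:
φ(31) = 31 × (1 - 1/31)
φ(31) = 30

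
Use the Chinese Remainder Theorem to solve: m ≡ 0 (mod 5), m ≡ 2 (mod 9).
M = 5 × 9 = 45. M₁ = 9, y₁ ≡ 4 (mod 5). M₂ = 5, y₂ ≡ 2 (mod 9). m = 0×9×4 + 2×5×2 ≡ 20 (mod 45)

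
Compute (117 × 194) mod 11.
5

(117 × 194) = 22698
22698 mod 11 = 5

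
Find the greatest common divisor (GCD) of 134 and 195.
1

Using the Euclidean algorithm:
134 = 0 × 195 + 134
195 = 1 × 134 + 61
134 = 2 × 61 + 12
61 = 5 × 12 + 1
12 = 12 × 1 + 0

GCD(134, 195) = 1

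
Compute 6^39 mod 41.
Using repeated squaring. 39 = 32 + 4 + 2 + 1 (binary 100111). Repeated squaring mod 41: 6^1 ≡ 6; 6^2 ≡ 6² = 36 ≡ 36; 6^4 ≡ 36² = 1296 ≡ 25; 6^8 ≡ 25² = 625 ≡ 10; 6^16 ≡ 10² = 100 ≡ 18; 6^32 ≡ 18² = 324 ≡ 37. Multiply: 6^39 = 6^32 × 6^4 × 6^2 × 6^1 ≡ 37 × 25 × 36 × 6 (mod 41): 37 × 25 = 925 ≡ 23; 23 × 36 = 828 ≡ 8; 8 × 6 = 48 ≡ 7. So 6^39 ≡ 7 (mod 41).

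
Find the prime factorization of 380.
2^2 × 5 × 19

Divide by primes starting from smallest:
380 ÷ 2 = 190
190 ÷ 2 = 95
95 ÷ 5 = 19
19 ÷ 19 = 1

380 = 2^2 × 5 × 19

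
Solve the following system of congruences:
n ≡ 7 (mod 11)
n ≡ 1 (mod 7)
29

Using the Chinese Remainder Theorem:
M = product of moduli = 77
For equation 1: M_1 = 7, 7 ≡ 7 (mod 11), inverse of 7 mod 11 is 8 (check: 7 × 8 = 56 ≡ 1 (mod 11))
For equation 2: M_2 = 11, 11 ≡ 4 (mod 7), inverse of 11 mod 7 is 2 (check: 4 × 2 = 8 ≡ 1 (mod 7))
Combine: n ≡ Σ r_i×M_i×(M_i⁻¹ mod m_i) = 7×7×8 + 1×11×2 = 392 + 22 = 414
414 mod 77 = 29
n ≡ 29 (mod 77)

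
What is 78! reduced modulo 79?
By Wilson's theorem, (78)! ≡ -1 ≡ 78 (mod 79)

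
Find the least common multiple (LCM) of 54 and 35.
1890

First find GCD(54, 35) using the Euclidean algorithm:
54 = 1 × 35 + 19
35 = 1 × 19 + 16
19 = 1 × 16 + 3
16 = 5 × 3 + 1
3 = 3 × 1 + 0
GCD(54, 35) = 1

LCM formula: LCM(a, b) = (a × b) / GCD(a, b)
LCM(54, 35) = (54 × 35) / 1
LCM(54, 35) = 1890 / 1
LCM(54, 35) = 1890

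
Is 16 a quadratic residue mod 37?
By Euler's criterion: 16^{18} ≡ 1 (mod 37). Since this equals 1, 16 is a QR.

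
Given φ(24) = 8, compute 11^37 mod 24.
By Euler: 11^{8} ≡ 1 (mod 24) since gcd(11, 24) = 1. 37 = 4×8 + 5. So 11^{37} ≡ 11^{5} ≡ 11 (mod 24)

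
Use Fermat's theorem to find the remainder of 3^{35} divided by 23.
9

By Fermat's Little Theorem, a^(p-1) ≡ 1 (mod p) for prime p and gcd(a, p) = 1
Here p = 23, so 3^22 ≡ 1 (mod 23)
We can reduce the exponent: 35 mod 22 = 13
So 3^35 ≡ 3^13 (mod 23)
Computing: 3^13 mod 23 = 9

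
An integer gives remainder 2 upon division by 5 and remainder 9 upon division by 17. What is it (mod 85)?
M = 5 × 17 = 85. M₁ = 17, y₁ ≡ 3 (mod 5). M₂ = 5, y₂ ≡ 7 (mod 17). r = 2×17×3 + 9×5×7 ≡ 77 (mod 85). The smallest positive such number is 77.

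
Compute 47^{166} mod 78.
25

Using successive squaring:
Binary expansion of 166: 10100110
Powers of 47 mod 78 (each is the square of the previous):
  47^1 ≡ 47 (mod 78)
  47^2 ≡ 47² = 2209 ≡ 25 (mod 78)
  47^4 ≡ 25² = 625 ≡ 1 (mod 78)
  47^8 ≡ 1² = 1 ≡ 1 (mod 78)
  47^16 ≡ 1² = 1 ≡ 1 (mod 78)
  47^32 ≡ 1² = 1 ≡ 1 (mod 78)
  47^64 ≡ 1² = 1 ≡ 1 (mod 78)
  47^128 ≡ 1² = 1 ≡ 1 (mod 78)
166 = 128 + 32 + 4 + 2, so 47^166 = 47^128 × 47^32 × 47^4 × 47^2 ≡ 1 × 1 × 1 × 25 (mod 78)
Multiplying step by step:
  1 × 1 = 1 ≡ 1 (mod 78)
  1 × 1 = 1 ≡ 1 (mod 78)
  1 × 25 = 25 ≡ 25 (mod 78)
Result: 47^166 ≡ 25 (mod 78)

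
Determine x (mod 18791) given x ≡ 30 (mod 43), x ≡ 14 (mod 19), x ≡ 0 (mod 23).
10350

Using the Chinese Remainder Theorem:
M = product of moduli = 18791
For equation 1: M_1 = 437, 437 ≡ 7 (mod 43), inverse of 437 mod 43 is 37 (check: 7 × 37 = 259 ≡ 1 (mod 43))
For equation 2: M_2 = 989, 989 ≡ 1 (mod 19), inverse of 989 mod 19 is 1 (check: 1 × 1 = 1 ≡ 1 (mod 19))
For equation 3: M_3 = 817, 817 ≡ 12 (mod 23), inverse of 817 mod 23 is 2 (check: 12 × 2 = 24 ≡ 1 (mod 23))
Combine: x ≡ Σ r_i×M_i×(M_i⁻¹ mod m_i) = 30×437×37 + 14×989×1 + 0×817×2 = 485070 + 13846 + 0 = 498916
498916 mod 18791 = 10350
x ≡ 10350 (mod 18791)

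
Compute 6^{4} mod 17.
4

Using successive squaring:
Binary expansion of 4: 100
Powers of 6 mod 17 (each is the square of the previous):
  6^1 ≡ 6 (mod 17)
  6^2 ≡ 6² = 36 ≡ 2 (mod 17)
  6^4 ≡ 2² = 4 ≡ 4 (mod 17)
4 is a power of 2, so 6^4 is the last square: ≡ 4 (mod 17)
Result: 6^4 ≡ 4 (mod 17)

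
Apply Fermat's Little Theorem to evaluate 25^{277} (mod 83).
59

By Fermat's Little Theorem, a^(p-1) ≡ 1 (mod p) for prime p and gcd(a, p) = 1
Here p = 83, so 25^82 ≡ 1 (mod 83)
We can reduce the exponent: 277 mod 82 = 31
So 25^277 ≡ 25^31 (mod 83)
Computing: 25^31 mod 83 = 59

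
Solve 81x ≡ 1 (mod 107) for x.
37

Using Extended Euclidean Algorithm:
gcd(81, 107) = 1
Bezout coefficients: 81 × 37 + 107 × -28 = 1
So 81 × 37 ≡ 1 (mod 107)
The inverse is 37 mod 107 = 37
Verification: 81 × 37 = 2997 = 28 × 107 + 1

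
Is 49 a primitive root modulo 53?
No

To verify, check if 49^(52/q) ≢ 1 (mod 53) for each prime divisor q of 52
Divisors of 52 = 52: [1, 2, 4, 13, 26, 52]
  49^(52/2) = 49^26 ≡ 1 (mod 53)
  49^(52/13) = 49^4 ≡ 44 (mod 53)
Conclusion: 49 is not a primitive root modulo 53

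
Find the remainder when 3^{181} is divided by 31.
By Fermat: 3^{30} ≡ 1 (mod 31). 181 = 6×30 + 1. So 3^{181} ≡ 3^{1} ≡ 3 (mod 31)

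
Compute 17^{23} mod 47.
1

Using successive squaring:
Binary expansion of 23: 10111
Powers of 17 mod 47 (each is the square of the previous):
  17^1 ≡ 17 (mod 47)
  17^2 ≡ 17² = 289 ≡ 7 (mod 47)
  17^4 ≡ 7² = 49 ≡ 2 (mod 47)
  17^8 ≡ 2² = 4 ≡ 4 (mod 47)
  17^16 ≡ 4² = 16 ≡ 16 (mod 47)
23 = 16 + 4 + 2 + 1, so 17^23 = 17^16 × 17^4 × 17^2 × 17^1 ≡ 16 × 2 × 7 × 17 (mod 47)
Multiplying step by step:
  16 × 2 = 32 ≡ 32 (mod 47)
  32 × 7 = 224 ≡ 36 (mod 47)
  36 × 17 = 612 ≡ 1 (mod 47)
Result: 17^23 ≡ 1 (mod 47)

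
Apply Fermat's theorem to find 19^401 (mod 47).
By Fermat: 19^{46} ≡ 1 (mod 47). 401 ≡ 33 (mod 46). So 19^{401} ≡ 19^{33} ≡ 43 (mod 47)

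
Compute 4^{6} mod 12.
4

Using successive squaring:
Binary expansion of 6: 110
Powers of 4 mod 12 (each is the square of the previous):
  4^1 ≡ 4 (mod 12)
  4^2 ≡ 4² = 16 ≡ 4 (mod 12)
  4^4 ≡ 4² = 16 ≡ 4 (mod 12)
6 = 4 + 2, so 4^6 = 4^4 × 4^2 ≡ 4 × 4 (mod 12)
Multiplying step by step:
  4 × 4 = 16 ≡ 4 (mod 12)
Result: 4^6 ≡ 4 (mod 12)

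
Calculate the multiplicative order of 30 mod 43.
Powers of 30 mod 43: 30^1≡30, 30^2≡40, 30^3≡39, 30^4≡9, 30^5≡12, 30^6≡16, 30^7≡7, 30^8≡38, 30^9≡22, 30^10≡15, 30^11≡20, 30^12≡41, 30^13≡26, 30^14≡6, 30^15≡8, 30^16≡25, 30^17≡19, 30^18≡11, 30^19≡29, 30^20≡10, 30^21≡42, 30^22≡13, 30^23≡3, 30^24≡4, 30^25≡34, 30^26≡31, 30^27≡27, 30^28≡36, 30^29≡5, 30^30≡21, 30^31≡28, 30^32≡23, 30^33≡2, 30^34≡17, 30^35≡37, 30^36≡35, 30^37≡18, 30^38≡24, 30^39≡32, 30^40≡14, 30^41≡33, 30^42≡1. Order = 42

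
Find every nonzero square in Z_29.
QRs mod 29: {1, 4, 5, 6, 7, 9, 13, 16, 20, 22, 23, 24, 25, 28}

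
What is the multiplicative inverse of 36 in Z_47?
36^(-1) ≡ 17 (mod 47). Verification: 36 × 17 = 612 ≡ 1 (mod 47)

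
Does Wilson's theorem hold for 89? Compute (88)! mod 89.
(88)! mod 89 = 88. Since this equals -1 (mod 89), Wilson confirms 89 is prime.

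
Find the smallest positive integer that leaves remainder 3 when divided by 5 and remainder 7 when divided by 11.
M = 5 × 11 = 55. M₁ = 11, y₁ ≡ 1 (mod 5). M₂ = 5, y₂ ≡ 9 (mod 11). t = 3×11×1 + 7×5×9 ≡ 18 (mod 55). The smallest positive such number is 18.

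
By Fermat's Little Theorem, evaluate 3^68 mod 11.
By Fermat: 3^{10} ≡ 1 (mod 11). 68 = 6×10 + 8. So 3^{68} ≡ 3^{8} ≡ 5 (mod 11)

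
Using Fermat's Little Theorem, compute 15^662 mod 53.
By Fermat: 15^{52} ≡ 1 (mod 53). 662 ≡ 38 (mod 52). So 15^{662} ≡ 15^{38} ≡ 46 (mod 53)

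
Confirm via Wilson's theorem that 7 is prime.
(6)! mod 7 = 6. Since this equals -1 (mod 7), Wilson confirms 7 is prime.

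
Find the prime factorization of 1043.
7 × 149

Divide by primes starting from smallest:
1043 ÷ 7 = 149
149 ÷ 149 = 1

1043 = 7 × 149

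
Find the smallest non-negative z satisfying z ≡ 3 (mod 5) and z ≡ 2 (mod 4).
M = 5 × 4 = 20. M₁ = 4, y₁ ≡ 4 (mod 5). M₂ = 5, y₂ ≡ 1 (mod 4). z = 3×4×4 + 2×5×1 ≡ 18 (mod 20)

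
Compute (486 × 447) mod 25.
17

(486 × 447) = 217242
217242 mod 25 = 17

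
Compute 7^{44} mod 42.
7

Using successive squaring:
Binary expansion of 44: 101100
Powers of 7 mod 42 (each is the square of the previous):
  7^1 ≡ 7 (mod 42)
  7^2 ≡ 7² = 49 ≡ 7 (mod 42)
  7^4 ≡ 7² = 49 ≡ 7 (mod 42)
  7^8 ≡ 7² = 49 ≡ 7 (mod 42)
  7^16 ≡ 7² = 49 ≡ 7 (mod 42)
  7^32 ≡ 7² = 49 ≡ 7 (mod 42)
44 = 32 + 8 + 4, so 7^44 = 7^32 × 7^8 × 7^4 ≡ 7 × 7 × 7 (mod 42)
Multiplying step by step:
  7 × 7 = 49 ≡ 7 (mod 42)
  7 × 7 = 49 ≡ 7 (mod 42)
Result: 7^44 ≡ 7 (mod 42)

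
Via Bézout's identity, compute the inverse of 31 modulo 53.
Extended GCD: 31(12) + 53(-7) = 1. So 31^(-1) ≡ 12 ≡ 12 (mod 53). Verify: 31 × 12 = 372 ≡ 1 (mod 53)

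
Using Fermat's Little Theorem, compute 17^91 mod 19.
By Fermat: 17^{18} ≡ 1 (mod 19). 91 = 5×18 + 1. So 17^{91} ≡ 17^{1} ≡ 17 (mod 19)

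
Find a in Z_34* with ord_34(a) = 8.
9 has order 8 mod 34 since 9^{8} ≡ 1 (mod 34) and no smaller power works.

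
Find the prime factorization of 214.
2 × 107

Divide by primes starting from smallest:
214 ÷ 2 = 107
107 ÷ 107 = 1

214 = 2 × 107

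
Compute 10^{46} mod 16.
0

Using successive squaring:
Binary expansion of 46: 101110
Powers of 10 mod 16 (each is the square of the previous):
  10^1 ≡ 10 (mod 16)
  10^2 ≡ 10² = 100 ≡ 4 (mod 16)
  10^4 ≡ 4² = 16 ≡ 0 (mod 16)
  10^8 ≡ 0² = 0 ≡ 0 (mod 16)
  10^16 ≡ 0² = 0 ≡ 0 (mod 16)
  10^32 ≡ 0² = 0 ≡ 0 (mod 16)
46 = 32 + 8 + 4 + 2, so 10^46 = 10^32 × 10^8 × 10^4 × 10^2 ≡ 0 × 0 × 0 × 4 (mod 16)
Multiplying step by step:
  0 × 0 = 0 ≡ 0 (mod 16)
  0 × 0 = 0 ≡ 0 (mod 16)
  0 × 4 = 0 ≡ 0 (mod 16)
Result: 10^46 ≡ 0 (mod 16)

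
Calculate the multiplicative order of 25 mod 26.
Powers of 25 mod 26: 25^1≡25, 25^2≡1. Order = 2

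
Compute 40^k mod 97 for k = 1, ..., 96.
g^1, g^2, ..., g^{96} mod 97: {40, 48, 77, 73, 10, 12, 92, 91, 51, 3, 23, 47, 37, 25, 30, 36, 82, 79, 56, 9, 69, 44, 14, 75, 90, 11, 52, 43, 71, 27, 13, 35, 42, 31, 76, 33, 59, 32, 19, 81, 39, 8, 29, 93, 34, 2, 80, 96, 57, 49, 20, 24, 87, 85, 5, 6, 46, 94, 74, 50, 60, 72, 67, 61, 15, 18, 41, 88, 28, 53, 83, 22, 7, 86, 45, 54, 26, 70, 84, 62, 55, 66, 21, 64, 38, 65, 78, 16, 58, 89, 68, 4, 63, 95, 17, 1}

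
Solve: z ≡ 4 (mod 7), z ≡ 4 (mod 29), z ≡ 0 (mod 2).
M = 7 × 29 × 2 = 406. M₁ = 58, y₁ ≡ 4 (mod 7). M₂ = 14, y₂ ≡ 27 (mod 29). M₃ = 203, y₃ ≡ 1 (mod 2). z = 4×58×4 + 4×14×27 + 0×203×1 ≡ 4 (mod 406)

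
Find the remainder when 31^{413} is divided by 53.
By Fermat: 31^{52} ≡ 1 (mod 53). 413 = 7×52 + 49. So 31^{413} ≡ 31^{49} ≡ 32 (mod 53)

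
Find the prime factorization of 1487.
1487

Divide by primes starting from smallest:
1487 ÷ 1487 = 1

1487 = 1487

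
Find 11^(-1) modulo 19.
7

Using Extended Euclidean Algorithm:
gcd(11, 19) = 1
Bezout coefficients: 11 × 7 + 19 × -4 = 1
So 11 × 7 ≡ 1 (mod 19)
The inverse is 7 mod 19 = 7
Verification: 11 × 7 = 77 = 4 × 19 + 1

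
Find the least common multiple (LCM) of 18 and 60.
180

First find GCD(18, 60) using the Euclidean algorithm:
18 = 0 × 60 + 18
60 = 3 × 18 + 6
18 = 3 × 6 + 0
GCD(18, 60) = 6

LCM formula: LCM(a, b) = (a × b) / GCD(a, b)
LCM(18, 60) = (18 × 60) / 6
LCM(18, 60) = 1080 / 6
LCM(18, 60) = 180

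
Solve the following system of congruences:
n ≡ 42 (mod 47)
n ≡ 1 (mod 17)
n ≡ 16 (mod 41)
1123

Using the Chinese Remainder Theorem:
M = product of moduli = 32759
For equation 1: M_1 = 697, 697 ≡ 39 (mod 47), inverse of 697 mod 47 is 41 (check: 39 × 41 = 1599 ≡ 1 (mod 47))
For equation 2: M_2 = 1927, 1927 ≡ 6 (mod 17), inverse of 1927 mod 17 is 3 (check: 6 × 3 = 18 ≡ 1 (mod 17))
For equation 3: M_3 = 799, 799 ≡ 20 (mod 41), inverse of 799 mod 41 is 39 (check: 20 × 39 = 780 ≡ 1 (mod 41))
Combine: n ≡ Σ r_i×M_i×(M_i⁻¹ mod m_i) = 42×697×41 + 1×1927×3 + 16×799×39 = 1200234 + 5781 + 498576 = 1704591
1704591 mod 32759 = 1123
n ≡ 1123 (mod 32759)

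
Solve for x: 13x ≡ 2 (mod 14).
12

Since gcd(13, 14) = 1 divides 2, a solution exists.
Multiply both sides by the inverse of 13 mod 14:
  13^(-1) mod 14 = 13
  x ≡ 13 × 2 ≡ 26 ≡ 12 (mod 14)
Verification: 13 × 12 = 156 = 11 × 14 + 2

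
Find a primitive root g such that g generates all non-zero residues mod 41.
p - 1 = 40 has prime divisors 2, 5. h is a primitive root mod 41 iff h^(40/q) ≢ 1 (mod 41) for each such q.
h = 2: 2^20 ≡ 1, 2^8 ≡ 10 (mod 41); 2^20 ≡ 1, so not a primitive root.
h = 3: 3^20 ≡ 40, 3^8 ≡ 1 (mod 41); 3^8 ≡ 1, so not a primitive root.
h = 4: 4^20 ≡ 1, 4^8 ≡ 18 (mod 41); 4^20 ≡ 1, so not a primitive root.
h = 5: 5^20 ≡ 1, 5^8 ≡ 18 (mod 41); 5^20 ≡ 1, so not a primitive root.
h = 6: 6^20 ≡ 40, 6^8 ≡ 10 (mod 41); none is 1, so 6 has order 40 and is a primitive root.
The smallest primitive root mod 41 is g = 6.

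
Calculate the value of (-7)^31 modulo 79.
Using repeated squaring. (-7) ≡ 72 (mod 79). 31 = 16 + 8 + 4 + 2 + 1 (binary 11111). Repeated squaring mod 79: 72^1 ≡ 72; 72^2 ≡ 72² = 5184 ≡ 49; 72^4 ≡ 49² = 2401 ≡ 31; 72^8 ≡ 31² = 961 ≡ 13; 72^16 ≡ 13² = 169 ≡ 11. Multiply: (-7)^31 ≡ 72^16 × 72^8 × 72^4 × 72^2 × 72^1 ≡ 11 × 13 × 31 × 49 × 72 (mod 79): 11 × 13 = 143 ≡ 64; 64 × 31 = 1984 ≡ 9; 9 × 49 = 441 ≡ 46; 46 × 72 = 3312 ≡ 73. So (-7)^31 ≡ 73 (mod 79).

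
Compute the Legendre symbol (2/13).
(2/13) = 2^{6} mod 13 = -1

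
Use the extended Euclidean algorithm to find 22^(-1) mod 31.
Extended GCD: 22(-7) + 31(5) = 1. So 22^(-1) ≡ 24 ≡ 24 (mod 31). Verify: 22 × 24 = 528 ≡ 1 (mod 31)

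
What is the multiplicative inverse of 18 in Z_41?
18^(-1) ≡ 16 (mod 41). Verification: 18 × 16 = 288 ≡ 1 (mod 41)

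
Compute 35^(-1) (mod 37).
35^(-1) ≡ 18 (mod 37). Verification: 35 × 18 = 630 ≡ 1 (mod 37)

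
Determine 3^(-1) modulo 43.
3^(-1) ≡ 29 (mod 43). Verification: 3 × 29 = 87 ≡ 1 (mod 43)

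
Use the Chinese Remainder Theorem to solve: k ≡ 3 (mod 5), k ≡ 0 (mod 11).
M = 5 × 11 = 55. M₁ = 11, y₁ ≡ 1 (mod 5). M₂ = 5, y₂ ≡ 9 (mod 11). k = 3×11×1 + 0×5×9 ≡ 33 (mod 55)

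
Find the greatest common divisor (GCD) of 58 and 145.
29

Using the Euclidean algorithm:
58 = 0 × 145 + 58
145 = 2 × 58 + 29
58 = 2 × 29 + 0

GCD(58, 145) = 29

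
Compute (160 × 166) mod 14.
2

(160 × 166) = 26560
26560 mod 14 = 2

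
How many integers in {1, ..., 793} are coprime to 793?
720

Prime factorization: 793 = 13 × 61
Using the formula φ(n) = n × Π(1 - 1/p) for each prime factor p:
φ(793) = 793 × (1 - 1/13) × (1 - 1/61)
φ(793) = 720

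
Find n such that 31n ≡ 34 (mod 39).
25

Since gcd(31, 39) = 1 divides 34, a solution exists.
Multiply both sides by the inverse of 31 mod 39:
  31^(-1) mod 39 = 34
  x ≡ 34 × 34 ≡ 1156 ≡ 25 (mod 39)
Verification: 31 × 25 = 775 = 19 × 39 + 34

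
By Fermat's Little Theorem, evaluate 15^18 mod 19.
By Fermat's Little Theorem, 15^{18} ≡ 1 (mod 19) since 19 is prime and gcd(15, 19) = 1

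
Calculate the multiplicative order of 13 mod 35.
Powers of 13 mod 35: 13^1≡13, 13^2≡29, 13^3≡27, 13^4≡1. Order = 4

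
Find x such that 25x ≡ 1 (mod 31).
25^(-1) ≡ 5 (mod 31). Verification: 25 × 5 = 125 ≡ 1 (mod 31)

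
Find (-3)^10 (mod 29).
(-3) ≡ 26 (mod 29). 10 = 8 + 2 (binary 1010). Repeated squaring mod 29: 26^1 ≡ 26; 26^2 ≡ 26² = 676 ≡ 9; 26^4 ≡ 9² = 81 ≡ 23; 26^8 ≡ 23² = 529 ≡ 7. Multiply: (-3)^10 ≡ 26^8 × 26^2 ≡ 7 × 9 (mod 29): 7 × 9 = 63 ≡ 5. So (-3)^10 ≡ 5 (mod 29).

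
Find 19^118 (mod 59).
Using Fermat: 19^{58} ≡ 1 (mod 59). 118 ≡ 2 (mod 58). So 19^{118} ≡ 19^{2} ≡ 7 (mod 59)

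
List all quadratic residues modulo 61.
QRs mod 61: {1, 3, 4, 5, 9, 12, 13, 14, 15, 16, 19, 20, 22, 25, 27, 34, 36, 39, 41, 42, 45, 46, 47, 48, 49, 52, 56, 57, 58, 60}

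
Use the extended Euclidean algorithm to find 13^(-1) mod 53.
Extended GCD: 13(-4) + 53(1) = 1. So 13^(-1) ≡ 49 ≡ 49 (mod 53). Verify: 13 × 49 = 637 ≡ 1 (mod 53)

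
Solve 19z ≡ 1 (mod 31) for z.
19^(-1) ≡ 18 (mod 31). Verification: 19 × 18 = 342 ≡ 1 (mod 31)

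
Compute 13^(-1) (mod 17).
13^(-1) ≡ 4 (mod 17). Verification: 13 × 4 = 52 ≡ 1 (mod 17)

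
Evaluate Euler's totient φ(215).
168

Prime factorization: 215 = 5 × 43
Using the formula φ(n) = n × Π(1 - 1/p) for each prime factor p:
φ(215) = 215 × (1 - 1/5) × (1 - 1/43)
φ(215) = 168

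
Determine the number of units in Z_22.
10

Prime factorization: 22 = 2 × 11
Using the formula φ(n) = n × Π(1 - 1/p) for each prime factor p:
φ(22) = 22 × (1 - 1/2) × (1 - 1/11)
φ(22) = 10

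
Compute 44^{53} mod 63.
53

Using successive squaring:
Binary expansion of 53: 110101
Powers of 44 mod 63 (each is the square of the previous):
  44^1 ≡ 44 (mod 63)
  44^2 ≡ 44² = 1936 ≡ 46 (mod 63)
  44^4 ≡ 46² = 2116 ≡ 37 (mod 63)
  44^8 ≡ 37² = 1369 ≡ 46 (mod 63)
  44^16 ≡ 46² = 2116 ≡ 37 (mod 63)
  44^32 ≡ 37² = 1369 ≡ 46 (mod 63)
53 = 32 + 16 + 4 + 1, so 44^53 = 44^32 × 44^16 × 44^4 × 44^1 ≡ 46 × 37 × 37 × 44 (mod 63)
Multiplying step by step:
  46 × 37 = 1702 ≡ 1 (mod 63)
  1 × 37 = 37 ≡ 37 (mod 63)
  37 × 44 = 1628 ≡ 53 (mod 63)
Result: 44^53 ≡ 53 (mod 63)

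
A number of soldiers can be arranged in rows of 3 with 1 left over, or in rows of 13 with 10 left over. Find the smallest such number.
M = 3 × 13 = 39. M₁ = 13, y₁ ≡ 1 (mod 3). M₂ = 3, y₂ ≡ 9 (mod 13). y = 1×13×1 + 10×3×9 ≡ 10 (mod 39). The smallest positive such number is 10.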